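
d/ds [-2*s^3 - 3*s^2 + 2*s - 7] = -6*s^2 - 6*s + 2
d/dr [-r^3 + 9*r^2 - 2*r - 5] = -3*r^2 + 18*r - 2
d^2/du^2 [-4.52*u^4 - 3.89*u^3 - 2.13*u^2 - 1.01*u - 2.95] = -54.24*u^2 - 23.34*u - 4.26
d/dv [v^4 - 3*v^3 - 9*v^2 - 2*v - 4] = 4*v^3 - 9*v^2 - 18*v - 2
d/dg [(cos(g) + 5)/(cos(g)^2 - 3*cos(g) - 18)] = (cos(g)^2 + 10*cos(g) + 3)*sin(g)/(sin(g)^2 + 3*cos(g) + 17)^2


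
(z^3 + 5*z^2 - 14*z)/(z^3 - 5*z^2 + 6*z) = (z + 7)/(z - 3)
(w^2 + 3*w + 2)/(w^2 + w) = (w + 2)/w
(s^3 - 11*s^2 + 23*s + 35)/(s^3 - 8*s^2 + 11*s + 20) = (s - 7)/(s - 4)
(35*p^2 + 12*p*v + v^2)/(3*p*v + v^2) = (35*p^2 + 12*p*v + v^2)/(v*(3*p + v))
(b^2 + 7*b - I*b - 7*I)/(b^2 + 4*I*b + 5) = (b + 7)/(b + 5*I)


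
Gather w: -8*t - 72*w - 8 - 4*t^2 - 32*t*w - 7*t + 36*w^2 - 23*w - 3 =-4*t^2 - 15*t + 36*w^2 + w*(-32*t - 95) - 11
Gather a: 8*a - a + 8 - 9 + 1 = 7*a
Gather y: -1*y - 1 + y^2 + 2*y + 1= y^2 + y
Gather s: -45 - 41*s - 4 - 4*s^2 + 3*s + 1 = -4*s^2 - 38*s - 48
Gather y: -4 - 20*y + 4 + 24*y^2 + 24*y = 24*y^2 + 4*y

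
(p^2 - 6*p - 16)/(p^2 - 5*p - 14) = (p - 8)/(p - 7)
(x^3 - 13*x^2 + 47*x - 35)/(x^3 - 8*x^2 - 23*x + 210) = (x^2 - 6*x + 5)/(x^2 - x - 30)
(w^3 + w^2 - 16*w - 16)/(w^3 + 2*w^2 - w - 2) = (w^2 - 16)/(w^2 + w - 2)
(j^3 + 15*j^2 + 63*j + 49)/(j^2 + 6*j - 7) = (j^2 + 8*j + 7)/(j - 1)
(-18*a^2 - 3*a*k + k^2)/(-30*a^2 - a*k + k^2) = (3*a + k)/(5*a + k)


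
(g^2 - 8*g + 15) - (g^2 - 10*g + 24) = 2*g - 9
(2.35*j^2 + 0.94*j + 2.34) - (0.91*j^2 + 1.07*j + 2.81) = 1.44*j^2 - 0.13*j - 0.47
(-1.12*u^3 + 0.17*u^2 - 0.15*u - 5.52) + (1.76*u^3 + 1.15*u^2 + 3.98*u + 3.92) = 0.64*u^3 + 1.32*u^2 + 3.83*u - 1.6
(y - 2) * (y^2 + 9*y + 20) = y^3 + 7*y^2 + 2*y - 40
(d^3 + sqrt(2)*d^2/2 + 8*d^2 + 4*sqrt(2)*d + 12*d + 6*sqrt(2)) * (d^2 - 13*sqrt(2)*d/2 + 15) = d^5 - 6*sqrt(2)*d^4 + 8*d^4 - 48*sqrt(2)*d^3 + 41*d^3/2 - 129*sqrt(2)*d^2/2 + 68*d^2 + 60*sqrt(2)*d + 102*d + 90*sqrt(2)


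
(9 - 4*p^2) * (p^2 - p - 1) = -4*p^4 + 4*p^3 + 13*p^2 - 9*p - 9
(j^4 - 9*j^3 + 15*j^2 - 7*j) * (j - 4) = j^5 - 13*j^4 + 51*j^3 - 67*j^2 + 28*j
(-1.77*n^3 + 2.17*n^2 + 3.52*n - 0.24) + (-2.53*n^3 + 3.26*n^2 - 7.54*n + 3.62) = -4.3*n^3 + 5.43*n^2 - 4.02*n + 3.38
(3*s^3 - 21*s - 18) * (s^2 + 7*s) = 3*s^5 + 21*s^4 - 21*s^3 - 165*s^2 - 126*s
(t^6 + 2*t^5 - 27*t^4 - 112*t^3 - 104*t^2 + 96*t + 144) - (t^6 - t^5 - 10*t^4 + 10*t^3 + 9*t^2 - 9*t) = 3*t^5 - 17*t^4 - 122*t^3 - 113*t^2 + 105*t + 144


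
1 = 1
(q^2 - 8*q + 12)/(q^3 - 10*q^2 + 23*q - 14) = (q - 6)/(q^2 - 8*q + 7)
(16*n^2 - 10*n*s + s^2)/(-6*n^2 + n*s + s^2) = (-8*n + s)/(3*n + s)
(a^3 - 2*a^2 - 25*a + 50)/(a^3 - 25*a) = (a - 2)/a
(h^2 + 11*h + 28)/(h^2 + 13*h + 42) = (h + 4)/(h + 6)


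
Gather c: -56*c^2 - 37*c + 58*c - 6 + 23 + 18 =-56*c^2 + 21*c + 35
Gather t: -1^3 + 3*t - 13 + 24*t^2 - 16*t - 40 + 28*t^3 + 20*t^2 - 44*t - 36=28*t^3 + 44*t^2 - 57*t - 90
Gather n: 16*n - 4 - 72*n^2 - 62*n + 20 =-72*n^2 - 46*n + 16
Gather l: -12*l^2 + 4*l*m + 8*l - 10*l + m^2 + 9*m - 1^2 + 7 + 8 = -12*l^2 + l*(4*m - 2) + m^2 + 9*m + 14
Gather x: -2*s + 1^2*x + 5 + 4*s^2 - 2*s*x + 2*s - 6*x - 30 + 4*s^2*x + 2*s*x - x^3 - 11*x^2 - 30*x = 4*s^2 - x^3 - 11*x^2 + x*(4*s^2 - 35) - 25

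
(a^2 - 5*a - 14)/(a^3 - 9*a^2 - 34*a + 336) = (a + 2)/(a^2 - 2*a - 48)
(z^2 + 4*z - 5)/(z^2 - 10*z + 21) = (z^2 + 4*z - 5)/(z^2 - 10*z + 21)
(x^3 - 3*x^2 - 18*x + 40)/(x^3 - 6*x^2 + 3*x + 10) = (x + 4)/(x + 1)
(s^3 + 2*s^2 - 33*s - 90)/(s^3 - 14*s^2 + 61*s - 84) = (s^3 + 2*s^2 - 33*s - 90)/(s^3 - 14*s^2 + 61*s - 84)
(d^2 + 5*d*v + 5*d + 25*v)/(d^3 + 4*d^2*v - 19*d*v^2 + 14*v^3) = (d^2 + 5*d*v + 5*d + 25*v)/(d^3 + 4*d^2*v - 19*d*v^2 + 14*v^3)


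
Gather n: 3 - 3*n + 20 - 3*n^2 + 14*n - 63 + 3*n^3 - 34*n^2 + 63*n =3*n^3 - 37*n^2 + 74*n - 40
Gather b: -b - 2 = -b - 2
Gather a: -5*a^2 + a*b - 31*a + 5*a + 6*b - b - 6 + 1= -5*a^2 + a*(b - 26) + 5*b - 5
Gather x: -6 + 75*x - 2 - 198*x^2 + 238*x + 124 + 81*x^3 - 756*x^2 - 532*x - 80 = 81*x^3 - 954*x^2 - 219*x + 36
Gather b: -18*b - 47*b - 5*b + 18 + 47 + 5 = 70 - 70*b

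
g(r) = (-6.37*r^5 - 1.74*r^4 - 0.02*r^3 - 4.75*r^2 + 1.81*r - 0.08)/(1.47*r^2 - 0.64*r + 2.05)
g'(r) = (0.64 - 2.94*r)*(-6.37*r^5 - 1.74*r^4 - 0.02*r^3 - 4.75*r^2 + 1.81*r - 0.08)/(1.47*r^2 - 0.64*r + 2.05)^2 + (-31.85*r^4 - 6.96*r^3 - 0.06*r^2 - 9.5*r + 1.81)/(1.47*r^2 - 0.64*r + 2.05) = (-28.0917*r^6 + 11.1916*r^5 - 61.9811*r^4 - 14.2424*r^3 + 0.2563*r^2 - 19.2398*r + 3.6593)/(2.1609*r^4 - 1.8816*r^3 + 6.4366*r^2 - 2.624*r + 4.2025)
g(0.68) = -1.02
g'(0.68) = -5.35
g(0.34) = -0.03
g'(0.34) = -1.06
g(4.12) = -333.99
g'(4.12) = -240.92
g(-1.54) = 4.80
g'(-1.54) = -17.26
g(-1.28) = 1.34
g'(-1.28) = -9.69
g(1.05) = -4.56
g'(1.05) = -14.62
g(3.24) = -162.96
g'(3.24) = -151.10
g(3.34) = -178.53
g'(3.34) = -160.30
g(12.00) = -7871.09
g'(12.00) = -1940.96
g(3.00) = -129.25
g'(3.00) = -130.07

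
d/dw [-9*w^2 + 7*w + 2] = 7 - 18*w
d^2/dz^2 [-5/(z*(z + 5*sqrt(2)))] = 10*(-z^2 - z*(z + 5*sqrt(2)) - (z + 5*sqrt(2))^2)/(z^3*(z + 5*sqrt(2))^3)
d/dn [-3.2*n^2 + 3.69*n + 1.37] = 3.69 - 6.4*n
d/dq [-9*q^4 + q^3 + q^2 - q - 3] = -36*q^3 + 3*q^2 + 2*q - 1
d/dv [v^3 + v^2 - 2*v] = 3*v^2 + 2*v - 2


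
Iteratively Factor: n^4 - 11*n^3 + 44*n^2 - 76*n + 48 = (n - 4)*(n^3 - 7*n^2 + 16*n - 12) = (n - 4)*(n - 2)*(n^2 - 5*n + 6) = (n - 4)*(n - 3)*(n - 2)*(n - 2)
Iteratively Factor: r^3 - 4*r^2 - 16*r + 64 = (r - 4)*(r^2 - 16) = (r - 4)^2*(r + 4)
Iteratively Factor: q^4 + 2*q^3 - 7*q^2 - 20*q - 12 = (q + 1)*(q^3 + q^2 - 8*q - 12) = (q + 1)*(q + 2)*(q^2 - q - 6) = (q + 1)*(q + 2)^2*(q - 3)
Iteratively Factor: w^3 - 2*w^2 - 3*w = (w)*(w^2 - 2*w - 3) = w*(w - 3)*(w + 1)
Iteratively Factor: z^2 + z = (z)*(z + 1)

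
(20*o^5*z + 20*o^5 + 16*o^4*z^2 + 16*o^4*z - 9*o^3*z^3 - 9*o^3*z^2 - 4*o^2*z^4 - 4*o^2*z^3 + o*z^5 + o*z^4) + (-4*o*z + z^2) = 20*o^5*z + 20*o^5 + 16*o^4*z^2 + 16*o^4*z - 9*o^3*z^3 - 9*o^3*z^2 - 4*o^2*z^4 - 4*o^2*z^3 + o*z^5 + o*z^4 - 4*o*z + z^2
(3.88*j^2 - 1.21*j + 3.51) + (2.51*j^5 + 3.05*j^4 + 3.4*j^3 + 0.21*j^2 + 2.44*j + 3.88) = 2.51*j^5 + 3.05*j^4 + 3.4*j^3 + 4.09*j^2 + 1.23*j + 7.39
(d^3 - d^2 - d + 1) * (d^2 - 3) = d^5 - d^4 - 4*d^3 + 4*d^2 + 3*d - 3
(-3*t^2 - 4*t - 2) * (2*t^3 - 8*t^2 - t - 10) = -6*t^5 + 16*t^4 + 31*t^3 + 50*t^2 + 42*t + 20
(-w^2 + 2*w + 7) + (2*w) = -w^2 + 4*w + 7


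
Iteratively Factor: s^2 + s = (s + 1)*(s)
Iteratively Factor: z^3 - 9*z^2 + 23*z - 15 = (z - 1)*(z^2 - 8*z + 15) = (z - 3)*(z - 1)*(z - 5)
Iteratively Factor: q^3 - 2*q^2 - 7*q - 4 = (q + 1)*(q^2 - 3*q - 4) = (q + 1)^2*(q - 4)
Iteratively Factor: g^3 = (g)*(g^2) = g^2*(g)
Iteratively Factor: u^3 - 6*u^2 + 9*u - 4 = (u - 1)*(u^2 - 5*u + 4) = (u - 1)^2*(u - 4)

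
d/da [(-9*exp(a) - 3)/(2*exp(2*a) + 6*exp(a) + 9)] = (18*exp(2*a) + 12*exp(a) - 63)*exp(a)/(4*exp(4*a) + 24*exp(3*a) + 72*exp(2*a) + 108*exp(a) + 81)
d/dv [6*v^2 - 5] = 12*v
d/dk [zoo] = 0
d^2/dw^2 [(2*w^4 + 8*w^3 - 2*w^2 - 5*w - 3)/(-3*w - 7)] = 4*(-27*w^4 - 204*w^3 - 546*w^2 - 588*w + 10)/(27*w^3 + 189*w^2 + 441*w + 343)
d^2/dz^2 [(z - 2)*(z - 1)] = 2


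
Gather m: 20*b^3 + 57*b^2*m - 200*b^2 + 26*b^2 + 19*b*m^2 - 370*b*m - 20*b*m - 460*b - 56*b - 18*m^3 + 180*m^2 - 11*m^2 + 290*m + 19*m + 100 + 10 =20*b^3 - 174*b^2 - 516*b - 18*m^3 + m^2*(19*b + 169) + m*(57*b^2 - 390*b + 309) + 110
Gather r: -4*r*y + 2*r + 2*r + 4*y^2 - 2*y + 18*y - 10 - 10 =r*(4 - 4*y) + 4*y^2 + 16*y - 20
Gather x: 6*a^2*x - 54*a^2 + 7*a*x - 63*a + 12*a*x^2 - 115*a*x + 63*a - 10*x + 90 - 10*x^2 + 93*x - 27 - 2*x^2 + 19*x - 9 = -54*a^2 + x^2*(12*a - 12) + x*(6*a^2 - 108*a + 102) + 54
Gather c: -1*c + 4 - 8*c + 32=36 - 9*c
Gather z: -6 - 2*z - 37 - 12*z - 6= -14*z - 49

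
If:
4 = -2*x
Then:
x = -2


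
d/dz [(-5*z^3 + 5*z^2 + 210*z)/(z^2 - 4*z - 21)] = 5*(-z^2 - 6*z - 18)/(z^2 + 6*z + 9)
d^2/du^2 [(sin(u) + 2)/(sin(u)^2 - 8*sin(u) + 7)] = (-9*(1 - cos(2*u))^2/4 - 215*sin(u)/4 + 17*sin(3*u)/4 - 83*cos(2*u)/2 + cos(4*u) - 599/2)/((sin(u) - 7)^3*(sin(u) - 1)^2)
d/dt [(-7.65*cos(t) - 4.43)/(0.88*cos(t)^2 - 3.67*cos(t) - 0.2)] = (-6.732*cos(t)^2 - 7.7968*cos(t) + 14.7281)*sin(t)/(0.7744*cos(t)^4 - 6.4592*cos(t)^3 + 13.1169*cos(t)^2 + 1.468*cos(t) + 0.04)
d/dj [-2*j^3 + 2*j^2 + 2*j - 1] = -6*j^2 + 4*j + 2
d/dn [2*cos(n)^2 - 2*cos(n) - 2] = 2*sin(n) - 2*sin(2*n)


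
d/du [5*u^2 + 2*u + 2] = 10*u + 2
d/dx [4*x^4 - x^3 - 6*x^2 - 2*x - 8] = 16*x^3 - 3*x^2 - 12*x - 2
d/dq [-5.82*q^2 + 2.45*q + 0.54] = 2.45 - 11.64*q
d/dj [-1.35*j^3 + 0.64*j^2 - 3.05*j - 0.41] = -4.05*j^2 + 1.28*j - 3.05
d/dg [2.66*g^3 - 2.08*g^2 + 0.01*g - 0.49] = 7.98*g^2 - 4.16*g + 0.01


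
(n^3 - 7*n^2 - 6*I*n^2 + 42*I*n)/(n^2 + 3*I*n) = (n^2 - 7*n - 6*I*n + 42*I)/(n + 3*I)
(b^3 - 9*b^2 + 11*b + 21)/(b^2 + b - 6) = (b^3 - 9*b^2 + 11*b + 21)/(b^2 + b - 6)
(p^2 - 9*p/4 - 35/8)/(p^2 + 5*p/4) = (p - 7/2)/p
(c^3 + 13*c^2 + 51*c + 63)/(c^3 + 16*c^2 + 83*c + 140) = (c^2 + 6*c + 9)/(c^2 + 9*c + 20)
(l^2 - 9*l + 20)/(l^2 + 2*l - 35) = (l - 4)/(l + 7)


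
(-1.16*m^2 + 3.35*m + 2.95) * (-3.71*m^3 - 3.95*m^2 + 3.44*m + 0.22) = 4.3036*m^5 - 7.8465*m^4 - 28.1674*m^3 - 0.383700000000001*m^2 + 10.885*m + 0.649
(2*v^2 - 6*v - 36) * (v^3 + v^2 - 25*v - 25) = 2*v^5 - 4*v^4 - 92*v^3 + 64*v^2 + 1050*v + 900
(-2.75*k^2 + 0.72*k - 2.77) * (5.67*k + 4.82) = -15.5925*k^3 - 9.1726*k^2 - 12.2355*k - 13.3514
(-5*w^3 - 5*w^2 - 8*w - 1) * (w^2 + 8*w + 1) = -5*w^5 - 45*w^4 - 53*w^3 - 70*w^2 - 16*w - 1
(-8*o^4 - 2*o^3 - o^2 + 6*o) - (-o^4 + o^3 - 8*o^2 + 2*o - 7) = -7*o^4 - 3*o^3 + 7*o^2 + 4*o + 7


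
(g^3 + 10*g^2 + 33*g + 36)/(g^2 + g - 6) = (g^2 + 7*g + 12)/(g - 2)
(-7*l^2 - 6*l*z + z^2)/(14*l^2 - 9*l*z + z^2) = (l + z)/(-2*l + z)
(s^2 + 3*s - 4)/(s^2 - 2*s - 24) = (s - 1)/(s - 6)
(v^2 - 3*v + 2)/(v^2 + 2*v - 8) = (v - 1)/(v + 4)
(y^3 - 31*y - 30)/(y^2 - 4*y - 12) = (y^2 + 6*y + 5)/(y + 2)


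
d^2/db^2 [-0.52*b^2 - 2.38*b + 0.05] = -1.04000000000000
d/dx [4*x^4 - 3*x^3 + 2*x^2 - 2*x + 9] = 16*x^3 - 9*x^2 + 4*x - 2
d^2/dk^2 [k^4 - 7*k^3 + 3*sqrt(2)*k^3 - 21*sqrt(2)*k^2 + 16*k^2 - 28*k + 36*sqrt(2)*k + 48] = 12*k^2 - 42*k + 18*sqrt(2)*k - 42*sqrt(2) + 32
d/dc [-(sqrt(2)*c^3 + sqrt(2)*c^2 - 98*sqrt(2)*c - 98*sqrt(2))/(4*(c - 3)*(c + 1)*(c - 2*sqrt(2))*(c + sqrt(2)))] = (sqrt(2)*c^4 - 290*sqrt(2)*c^2 - 6*c^2 + 392*c + 564*sqrt(2)*c - 588 + 392*sqrt(2))/(4*(c^6 - 6*c^5 - 2*sqrt(2)*c^5 + 3*c^4 + 12*sqrt(2)*c^4 - 10*sqrt(2)*c^3 + 36*c^3 - 48*sqrt(2)*c^2 - 38*c^2 - 96*c + 72*sqrt(2)*c + 144))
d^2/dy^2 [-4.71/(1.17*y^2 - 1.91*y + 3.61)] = (12.895038*y^2 - 21.050874*y - 4.71*(2.34*y - 1.91)*(4.68*y - 3.82) + 39.787254)/(1.17*y^2 - 1.91*y + 3.61)^3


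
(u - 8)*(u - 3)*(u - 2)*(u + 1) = u^4 - 12*u^3 + 33*u^2 - 2*u - 48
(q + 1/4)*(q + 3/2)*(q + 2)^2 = q^4 + 23*q^3/4 + 91*q^2/8 + 17*q/2 + 3/2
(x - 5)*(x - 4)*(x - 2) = x^3 - 11*x^2 + 38*x - 40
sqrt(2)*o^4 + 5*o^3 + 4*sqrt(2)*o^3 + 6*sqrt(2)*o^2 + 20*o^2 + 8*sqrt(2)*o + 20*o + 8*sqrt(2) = (o + 2)^2*(o + 2*sqrt(2))*(sqrt(2)*o + 1)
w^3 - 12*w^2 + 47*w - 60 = (w - 5)*(w - 4)*(w - 3)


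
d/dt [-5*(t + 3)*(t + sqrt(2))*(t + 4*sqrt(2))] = -15*t^2 - 50*sqrt(2)*t - 30*t - 75*sqrt(2) - 40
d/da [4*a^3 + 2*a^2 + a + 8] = 12*a^2 + 4*a + 1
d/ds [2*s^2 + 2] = 4*s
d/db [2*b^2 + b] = 4*b + 1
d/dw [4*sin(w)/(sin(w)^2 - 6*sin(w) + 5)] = 4*(cos(w)^2 + 4)*cos(w)/((sin(w) - 5)^2*(sin(w) - 1)^2)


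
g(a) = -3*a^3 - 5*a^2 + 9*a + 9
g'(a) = -9*a^2 - 10*a + 9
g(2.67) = -59.72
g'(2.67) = -81.86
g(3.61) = -164.81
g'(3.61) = -144.39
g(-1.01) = -2.10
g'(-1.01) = 9.92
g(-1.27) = -4.35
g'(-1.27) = 7.18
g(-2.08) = -4.36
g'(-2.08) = -9.14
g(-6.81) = 663.29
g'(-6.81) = -340.28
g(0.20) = 10.58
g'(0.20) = 6.64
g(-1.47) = -5.50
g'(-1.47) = 4.25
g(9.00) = -2502.00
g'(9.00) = -810.00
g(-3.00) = 18.00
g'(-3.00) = -42.00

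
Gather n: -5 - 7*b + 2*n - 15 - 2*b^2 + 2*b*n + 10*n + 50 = -2*b^2 - 7*b + n*(2*b + 12) + 30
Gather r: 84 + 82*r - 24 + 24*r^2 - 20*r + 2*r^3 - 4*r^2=2*r^3 + 20*r^2 + 62*r + 60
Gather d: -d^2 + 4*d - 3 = -d^2 + 4*d - 3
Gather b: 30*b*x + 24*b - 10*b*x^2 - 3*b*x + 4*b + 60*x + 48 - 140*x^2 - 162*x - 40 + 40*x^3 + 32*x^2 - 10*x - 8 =b*(-10*x^2 + 27*x + 28) + 40*x^3 - 108*x^2 - 112*x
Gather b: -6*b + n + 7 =-6*b + n + 7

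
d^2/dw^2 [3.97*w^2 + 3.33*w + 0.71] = 7.94000000000000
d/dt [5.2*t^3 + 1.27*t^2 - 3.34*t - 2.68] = 15.6*t^2 + 2.54*t - 3.34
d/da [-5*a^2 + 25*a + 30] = 25 - 10*a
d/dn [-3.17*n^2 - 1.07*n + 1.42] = -6.34*n - 1.07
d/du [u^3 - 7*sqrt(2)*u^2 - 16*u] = 3*u^2 - 14*sqrt(2)*u - 16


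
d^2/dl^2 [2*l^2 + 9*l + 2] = 4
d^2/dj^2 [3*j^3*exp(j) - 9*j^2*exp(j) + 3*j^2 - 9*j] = 3*j^3*exp(j) + 9*j^2*exp(j) - 18*j*exp(j) - 18*exp(j) + 6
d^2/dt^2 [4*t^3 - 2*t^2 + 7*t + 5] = 24*t - 4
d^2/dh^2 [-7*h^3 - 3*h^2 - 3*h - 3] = -42*h - 6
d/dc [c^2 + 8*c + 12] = 2*c + 8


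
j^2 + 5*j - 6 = (j - 1)*(j + 6)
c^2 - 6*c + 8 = (c - 4)*(c - 2)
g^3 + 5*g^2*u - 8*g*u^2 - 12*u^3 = (g - 2*u)*(g + u)*(g + 6*u)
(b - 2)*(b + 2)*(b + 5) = b^3 + 5*b^2 - 4*b - 20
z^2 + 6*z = z*(z + 6)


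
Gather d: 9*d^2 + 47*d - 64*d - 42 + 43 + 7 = 9*d^2 - 17*d + 8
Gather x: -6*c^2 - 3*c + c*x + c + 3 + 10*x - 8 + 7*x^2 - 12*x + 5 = -6*c^2 - 2*c + 7*x^2 + x*(c - 2)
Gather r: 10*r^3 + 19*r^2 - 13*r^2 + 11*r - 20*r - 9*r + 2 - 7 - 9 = 10*r^3 + 6*r^2 - 18*r - 14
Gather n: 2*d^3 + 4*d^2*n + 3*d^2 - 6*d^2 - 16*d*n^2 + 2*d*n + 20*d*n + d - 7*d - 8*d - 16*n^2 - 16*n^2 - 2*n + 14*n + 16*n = 2*d^3 - 3*d^2 - 14*d + n^2*(-16*d - 32) + n*(4*d^2 + 22*d + 28)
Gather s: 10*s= 10*s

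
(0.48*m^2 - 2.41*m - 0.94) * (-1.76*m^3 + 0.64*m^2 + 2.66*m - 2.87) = -0.8448*m^5 + 4.5488*m^4 + 1.3888*m^3 - 8.3898*m^2 + 4.4163*m + 2.6978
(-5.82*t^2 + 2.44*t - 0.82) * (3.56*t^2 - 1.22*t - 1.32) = -20.7192*t^4 + 15.7868*t^3 + 1.7864*t^2 - 2.2204*t + 1.0824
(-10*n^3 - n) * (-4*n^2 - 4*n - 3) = 40*n^5 + 40*n^4 + 34*n^3 + 4*n^2 + 3*n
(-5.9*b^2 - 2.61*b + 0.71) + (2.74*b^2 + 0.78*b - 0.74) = -3.16*b^2 - 1.83*b - 0.03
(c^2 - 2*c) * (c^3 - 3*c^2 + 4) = c^5 - 5*c^4 + 6*c^3 + 4*c^2 - 8*c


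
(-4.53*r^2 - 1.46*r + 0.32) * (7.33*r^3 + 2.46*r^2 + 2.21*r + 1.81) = -33.2049*r^5 - 21.8456*r^4 - 11.2573*r^3 - 10.6387*r^2 - 1.9354*r + 0.5792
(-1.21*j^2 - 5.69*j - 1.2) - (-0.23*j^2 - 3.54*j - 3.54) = -0.98*j^2 - 2.15*j + 2.34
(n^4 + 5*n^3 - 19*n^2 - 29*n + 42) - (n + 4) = n^4 + 5*n^3 - 19*n^2 - 30*n + 38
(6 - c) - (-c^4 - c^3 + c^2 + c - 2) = c^4 + c^3 - c^2 - 2*c + 8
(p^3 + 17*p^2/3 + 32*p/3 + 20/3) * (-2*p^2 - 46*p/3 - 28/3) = -2*p^5 - 80*p^4/3 - 1058*p^3/9 - 2068*p^2/9 - 1816*p/9 - 560/9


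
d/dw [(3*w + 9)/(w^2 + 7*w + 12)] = -3/(w^2 + 8*w + 16)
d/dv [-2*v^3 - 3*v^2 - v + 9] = -6*v^2 - 6*v - 1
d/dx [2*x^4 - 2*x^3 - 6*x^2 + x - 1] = 8*x^3 - 6*x^2 - 12*x + 1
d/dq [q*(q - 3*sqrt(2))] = 2*q - 3*sqrt(2)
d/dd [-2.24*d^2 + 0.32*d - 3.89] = 0.32 - 4.48*d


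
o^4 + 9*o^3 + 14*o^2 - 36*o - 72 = (o - 2)*(o + 2)*(o + 3)*(o + 6)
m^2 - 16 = (m - 4)*(m + 4)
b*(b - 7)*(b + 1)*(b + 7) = b^4 + b^3 - 49*b^2 - 49*b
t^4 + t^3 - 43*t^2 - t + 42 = (t - 6)*(t - 1)*(t + 1)*(t + 7)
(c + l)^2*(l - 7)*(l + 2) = c^2*l^2 - 5*c^2*l - 14*c^2 + 2*c*l^3 - 10*c*l^2 - 28*c*l + l^4 - 5*l^3 - 14*l^2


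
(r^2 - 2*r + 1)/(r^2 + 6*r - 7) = (r - 1)/(r + 7)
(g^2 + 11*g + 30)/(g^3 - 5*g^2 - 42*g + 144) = (g + 5)/(g^2 - 11*g + 24)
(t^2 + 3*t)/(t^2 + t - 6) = t/(t - 2)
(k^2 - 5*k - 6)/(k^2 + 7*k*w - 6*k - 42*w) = (k + 1)/(k + 7*w)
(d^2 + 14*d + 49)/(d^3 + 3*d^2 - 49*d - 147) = (d + 7)/(d^2 - 4*d - 21)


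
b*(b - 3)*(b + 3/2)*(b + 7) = b^4 + 11*b^3/2 - 15*b^2 - 63*b/2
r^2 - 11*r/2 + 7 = (r - 7/2)*(r - 2)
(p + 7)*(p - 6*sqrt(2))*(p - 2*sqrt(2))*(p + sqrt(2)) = p^4 - 7*sqrt(2)*p^3 + 7*p^3 - 49*sqrt(2)*p^2 + 8*p^2 + 24*sqrt(2)*p + 56*p + 168*sqrt(2)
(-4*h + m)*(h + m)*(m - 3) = -4*h^2*m + 12*h^2 - 3*h*m^2 + 9*h*m + m^3 - 3*m^2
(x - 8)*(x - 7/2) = x^2 - 23*x/2 + 28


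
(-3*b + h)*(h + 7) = -3*b*h - 21*b + h^2 + 7*h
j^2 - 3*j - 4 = (j - 4)*(j + 1)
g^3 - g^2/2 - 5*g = g*(g - 5/2)*(g + 2)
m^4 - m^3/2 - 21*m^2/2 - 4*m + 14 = (m - 7/2)*(m - 1)*(m + 2)^2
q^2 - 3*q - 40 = (q - 8)*(q + 5)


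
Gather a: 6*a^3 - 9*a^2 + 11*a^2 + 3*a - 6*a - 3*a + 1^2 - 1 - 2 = 6*a^3 + 2*a^2 - 6*a - 2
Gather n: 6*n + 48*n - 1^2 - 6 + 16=54*n + 9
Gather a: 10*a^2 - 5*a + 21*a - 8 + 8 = 10*a^2 + 16*a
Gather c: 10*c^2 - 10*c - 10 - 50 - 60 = 10*c^2 - 10*c - 120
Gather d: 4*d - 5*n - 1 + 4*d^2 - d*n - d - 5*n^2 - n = 4*d^2 + d*(3 - n) - 5*n^2 - 6*n - 1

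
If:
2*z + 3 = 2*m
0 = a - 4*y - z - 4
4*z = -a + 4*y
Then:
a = 4*y + 16/5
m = 7/10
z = -4/5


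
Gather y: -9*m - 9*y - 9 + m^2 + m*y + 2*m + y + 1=m^2 - 7*m + y*(m - 8) - 8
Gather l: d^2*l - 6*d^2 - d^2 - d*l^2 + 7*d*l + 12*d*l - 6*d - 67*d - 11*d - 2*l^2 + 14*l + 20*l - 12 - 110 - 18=-7*d^2 - 84*d + l^2*(-d - 2) + l*(d^2 + 19*d + 34) - 140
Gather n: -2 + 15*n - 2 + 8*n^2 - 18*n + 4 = 8*n^2 - 3*n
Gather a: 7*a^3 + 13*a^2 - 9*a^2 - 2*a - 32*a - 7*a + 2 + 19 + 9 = 7*a^3 + 4*a^2 - 41*a + 30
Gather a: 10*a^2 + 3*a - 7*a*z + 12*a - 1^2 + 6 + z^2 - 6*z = 10*a^2 + a*(15 - 7*z) + z^2 - 6*z + 5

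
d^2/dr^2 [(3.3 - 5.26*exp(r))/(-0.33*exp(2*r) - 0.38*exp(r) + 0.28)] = (0.572814*exp(4*r) - 2.097084*exp(3*r) + 1.674684*exp(2*r) - 1.136536*exp(r) + 0.061264)*exp(r)/(0.035937*exp(6*r) + 0.124146*exp(5*r) + 0.05148*exp(4*r) - 0.1558*exp(3*r) - 0.04368*exp(2*r) + 0.089376*exp(r) - 0.021952)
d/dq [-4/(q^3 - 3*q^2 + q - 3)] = 4*(3*q^2 - 6*q + 1)/(q^3 - 3*q^2 + q - 3)^2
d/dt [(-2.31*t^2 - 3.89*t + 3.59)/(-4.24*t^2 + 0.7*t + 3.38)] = (-18.1106*t^2 + 14.8276*t - 15.6612)/(17.9776*t^4 - 5.936*t^3 - 28.1724*t^2 + 4.732*t + 11.4244)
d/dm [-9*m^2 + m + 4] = 1 - 18*m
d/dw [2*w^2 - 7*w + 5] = 4*w - 7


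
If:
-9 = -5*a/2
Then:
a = 18/5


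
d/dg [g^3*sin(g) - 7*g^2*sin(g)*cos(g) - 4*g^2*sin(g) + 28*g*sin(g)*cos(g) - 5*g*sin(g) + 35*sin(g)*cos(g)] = g^3*cos(g) + 3*g^2*sin(g) - 4*g^2*cos(g) - 7*g^2*cos(2*g) - 8*g*sin(g) - 7*g*sin(2*g) - 5*g*cos(g) + 28*g*cos(2*g) - 5*sin(g) + 14*sin(2*g) + 35*cos(2*g)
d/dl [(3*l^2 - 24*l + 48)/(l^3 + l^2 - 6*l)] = 3*(-l^4 + 16*l^3 - 46*l^2 - 32*l + 96)/(l^2*(l^4 + 2*l^3 - 11*l^2 - 12*l + 36))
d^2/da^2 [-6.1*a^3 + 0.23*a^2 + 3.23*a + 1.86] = 0.46 - 36.6*a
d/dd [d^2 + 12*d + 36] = 2*d + 12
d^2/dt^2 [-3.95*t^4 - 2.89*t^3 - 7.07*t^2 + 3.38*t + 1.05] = -47.4*t^2 - 17.34*t - 14.14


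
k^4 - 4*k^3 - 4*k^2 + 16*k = k*(k - 4)*(k - 2)*(k + 2)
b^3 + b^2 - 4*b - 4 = (b - 2)*(b + 1)*(b + 2)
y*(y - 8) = y^2 - 8*y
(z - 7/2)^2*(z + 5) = z^3 - 2*z^2 - 91*z/4 + 245/4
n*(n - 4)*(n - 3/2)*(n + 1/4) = n^4 - 21*n^3/4 + 37*n^2/8 + 3*n/2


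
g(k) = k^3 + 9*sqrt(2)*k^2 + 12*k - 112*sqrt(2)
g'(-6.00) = -32.74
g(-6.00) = 11.81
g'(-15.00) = 305.16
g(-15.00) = -849.61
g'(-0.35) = 3.46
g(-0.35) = -161.08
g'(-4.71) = -41.34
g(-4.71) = -37.04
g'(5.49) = 242.17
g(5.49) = 456.58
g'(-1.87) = -25.11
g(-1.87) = -142.86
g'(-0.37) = 2.99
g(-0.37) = -161.14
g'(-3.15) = -38.42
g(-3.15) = -101.15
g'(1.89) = 70.83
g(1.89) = -83.50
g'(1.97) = 73.79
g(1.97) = -77.71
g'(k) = 3*k^2 + 18*sqrt(2)*k + 12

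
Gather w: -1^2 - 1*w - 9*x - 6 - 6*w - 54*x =-7*w - 63*x - 7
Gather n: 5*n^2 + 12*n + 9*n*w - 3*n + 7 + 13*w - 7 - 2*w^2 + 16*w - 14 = 5*n^2 + n*(9*w + 9) - 2*w^2 + 29*w - 14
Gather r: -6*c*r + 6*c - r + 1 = 6*c + r*(-6*c - 1) + 1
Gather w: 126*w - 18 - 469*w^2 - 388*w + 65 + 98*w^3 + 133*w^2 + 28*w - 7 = 98*w^3 - 336*w^2 - 234*w + 40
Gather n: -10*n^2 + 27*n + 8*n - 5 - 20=-10*n^2 + 35*n - 25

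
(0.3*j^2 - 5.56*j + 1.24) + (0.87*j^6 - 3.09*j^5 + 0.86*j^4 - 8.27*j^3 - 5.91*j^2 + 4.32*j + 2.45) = 0.87*j^6 - 3.09*j^5 + 0.86*j^4 - 8.27*j^3 - 5.61*j^2 - 1.24*j + 3.69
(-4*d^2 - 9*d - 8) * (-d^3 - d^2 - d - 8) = 4*d^5 + 13*d^4 + 21*d^3 + 49*d^2 + 80*d + 64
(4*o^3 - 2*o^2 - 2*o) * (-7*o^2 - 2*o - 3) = -28*o^5 + 6*o^4 + 6*o^3 + 10*o^2 + 6*o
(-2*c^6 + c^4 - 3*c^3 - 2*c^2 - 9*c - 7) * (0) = 0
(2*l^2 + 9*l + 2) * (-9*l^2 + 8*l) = -18*l^4 - 65*l^3 + 54*l^2 + 16*l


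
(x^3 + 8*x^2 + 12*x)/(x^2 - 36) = x*(x + 2)/(x - 6)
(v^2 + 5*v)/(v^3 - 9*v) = (v + 5)/(v^2 - 9)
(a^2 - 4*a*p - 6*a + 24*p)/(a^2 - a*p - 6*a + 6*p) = (-a + 4*p)/(-a + p)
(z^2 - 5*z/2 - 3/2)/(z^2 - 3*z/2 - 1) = (z - 3)/(z - 2)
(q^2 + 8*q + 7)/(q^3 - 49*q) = (q + 1)/(q*(q - 7))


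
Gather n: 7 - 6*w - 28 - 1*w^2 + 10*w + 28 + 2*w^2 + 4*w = w^2 + 8*w + 7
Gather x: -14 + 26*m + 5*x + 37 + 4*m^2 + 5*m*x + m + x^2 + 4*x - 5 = 4*m^2 + 27*m + x^2 + x*(5*m + 9) + 18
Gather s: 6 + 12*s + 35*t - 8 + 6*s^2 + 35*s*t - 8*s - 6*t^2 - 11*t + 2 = 6*s^2 + s*(35*t + 4) - 6*t^2 + 24*t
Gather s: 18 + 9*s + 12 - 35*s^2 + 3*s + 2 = -35*s^2 + 12*s + 32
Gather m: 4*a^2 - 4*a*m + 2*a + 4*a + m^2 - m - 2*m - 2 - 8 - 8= 4*a^2 + 6*a + m^2 + m*(-4*a - 3) - 18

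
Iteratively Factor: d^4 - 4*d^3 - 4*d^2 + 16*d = (d + 2)*(d^3 - 6*d^2 + 8*d) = (d - 4)*(d + 2)*(d^2 - 2*d) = (d - 4)*(d - 2)*(d + 2)*(d)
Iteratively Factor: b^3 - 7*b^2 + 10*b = (b - 2)*(b^2 - 5*b) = (b - 5)*(b - 2)*(b)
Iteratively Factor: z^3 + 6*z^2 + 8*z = (z)*(z^2 + 6*z + 8) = z*(z + 2)*(z + 4)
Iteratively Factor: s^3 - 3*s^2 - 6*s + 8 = (s + 2)*(s^2 - 5*s + 4) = (s - 1)*(s + 2)*(s - 4)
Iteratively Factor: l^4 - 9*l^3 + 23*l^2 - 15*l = (l - 3)*(l^3 - 6*l^2 + 5*l) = (l - 3)*(l - 1)*(l^2 - 5*l) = l*(l - 3)*(l - 1)*(l - 5)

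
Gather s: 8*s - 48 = 8*s - 48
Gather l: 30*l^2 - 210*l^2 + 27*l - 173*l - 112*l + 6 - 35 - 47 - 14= -180*l^2 - 258*l - 90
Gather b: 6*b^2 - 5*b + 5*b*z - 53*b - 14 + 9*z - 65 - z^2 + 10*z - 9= 6*b^2 + b*(5*z - 58) - z^2 + 19*z - 88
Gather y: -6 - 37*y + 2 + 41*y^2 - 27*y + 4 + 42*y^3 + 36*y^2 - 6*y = 42*y^3 + 77*y^2 - 70*y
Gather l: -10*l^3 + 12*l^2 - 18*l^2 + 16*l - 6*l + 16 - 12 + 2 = -10*l^3 - 6*l^2 + 10*l + 6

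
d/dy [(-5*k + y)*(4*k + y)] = -k + 2*y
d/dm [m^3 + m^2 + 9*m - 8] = 3*m^2 + 2*m + 9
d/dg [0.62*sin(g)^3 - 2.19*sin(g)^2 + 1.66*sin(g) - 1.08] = (1.86*sin(g)^2 - 4.38*sin(g) + 1.66)*cos(g)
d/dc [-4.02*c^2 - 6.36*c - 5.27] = -8.04*c - 6.36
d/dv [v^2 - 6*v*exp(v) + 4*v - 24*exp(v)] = -6*v*exp(v) + 2*v - 30*exp(v) + 4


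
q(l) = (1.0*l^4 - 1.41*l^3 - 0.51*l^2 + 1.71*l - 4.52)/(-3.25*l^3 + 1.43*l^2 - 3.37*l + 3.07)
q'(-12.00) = -0.31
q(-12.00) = 3.93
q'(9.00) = -0.31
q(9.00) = -2.41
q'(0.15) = -1.45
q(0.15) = -1.65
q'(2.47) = -0.40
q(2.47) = -0.28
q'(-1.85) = -0.65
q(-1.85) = 0.32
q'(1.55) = -0.94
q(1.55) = 0.24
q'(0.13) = -1.37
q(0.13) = -1.63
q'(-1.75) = -0.69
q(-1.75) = 0.26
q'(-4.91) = -0.35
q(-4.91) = 1.65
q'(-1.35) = -0.87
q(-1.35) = -0.05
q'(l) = (9.75*l^2 - 2.86*l + 3.37)*(1.0*l^4 - 1.41*l^3 - 0.51*l^2 + 1.71*l - 4.52)/(-3.25*l^3 + 1.43*l^2 - 3.37*l + 3.07)^2 + (4.0*l^3 - 4.23*l^2 - 1.02*l + 1.71)/(-3.25*l^3 + 1.43*l^2 - 3.37*l + 3.07) = (-3.25*l^6 + 2.86*l^5 - 13.7838*l^4 + 32.8984*l^3 - 57.7827*l^2 + 9.7958*l - 9.9827)/(10.5625*l^6 - 9.295*l^5 + 23.9499*l^4 - 29.5932*l^3 + 20.1371*l^2 - 20.6918*l + 9.4249)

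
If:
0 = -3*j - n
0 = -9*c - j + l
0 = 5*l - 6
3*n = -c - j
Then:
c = 48/365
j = 6/365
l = 6/5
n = -18/365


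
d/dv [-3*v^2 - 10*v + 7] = -6*v - 10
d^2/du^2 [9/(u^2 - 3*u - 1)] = 18*(u^2 - 3*u - (2*u - 3)^2 - 1)/(-u^2 + 3*u + 1)^3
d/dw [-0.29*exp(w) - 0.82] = -0.29*exp(w)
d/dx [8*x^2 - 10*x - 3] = 16*x - 10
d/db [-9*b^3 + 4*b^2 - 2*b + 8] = -27*b^2 + 8*b - 2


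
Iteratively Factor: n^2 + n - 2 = (n + 2)*(n - 1)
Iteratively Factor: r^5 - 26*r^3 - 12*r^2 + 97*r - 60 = (r - 1)*(r^4 + r^3 - 25*r^2 - 37*r + 60) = (r - 1)*(r + 3)*(r^3 - 2*r^2 - 19*r + 20) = (r - 1)^2*(r + 3)*(r^2 - r - 20) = (r - 1)^2*(r + 3)*(r + 4)*(r - 5)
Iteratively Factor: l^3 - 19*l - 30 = (l + 2)*(l^2 - 2*l - 15) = (l + 2)*(l + 3)*(l - 5)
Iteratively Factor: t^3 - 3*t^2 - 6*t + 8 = (t - 1)*(t^2 - 2*t - 8) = (t - 1)*(t + 2)*(t - 4)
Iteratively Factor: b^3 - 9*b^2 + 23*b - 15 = (b - 3)*(b^2 - 6*b + 5) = (b - 5)*(b - 3)*(b - 1)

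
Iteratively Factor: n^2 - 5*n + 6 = (n - 3)*(n - 2)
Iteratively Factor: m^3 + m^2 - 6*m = (m)*(m^2 + m - 6) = m*(m + 3)*(m - 2)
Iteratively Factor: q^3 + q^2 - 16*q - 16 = (q - 4)*(q^2 + 5*q + 4) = (q - 4)*(q + 1)*(q + 4)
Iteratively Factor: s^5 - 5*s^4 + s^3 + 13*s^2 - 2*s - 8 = (s - 1)*(s^4 - 4*s^3 - 3*s^2 + 10*s + 8) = (s - 1)*(s + 1)*(s^3 - 5*s^2 + 2*s + 8) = (s - 1)*(s + 1)^2*(s^2 - 6*s + 8) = (s - 2)*(s - 1)*(s + 1)^2*(s - 4)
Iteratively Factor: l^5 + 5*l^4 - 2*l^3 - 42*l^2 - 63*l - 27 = (l + 3)*(l^4 + 2*l^3 - 8*l^2 - 18*l - 9) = (l + 1)*(l + 3)*(l^3 + l^2 - 9*l - 9) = (l - 3)*(l + 1)*(l + 3)*(l^2 + 4*l + 3) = (l - 3)*(l + 1)*(l + 3)^2*(l + 1)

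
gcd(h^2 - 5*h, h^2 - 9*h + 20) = h - 5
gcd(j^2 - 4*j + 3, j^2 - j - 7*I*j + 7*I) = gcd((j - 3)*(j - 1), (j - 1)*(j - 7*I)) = j - 1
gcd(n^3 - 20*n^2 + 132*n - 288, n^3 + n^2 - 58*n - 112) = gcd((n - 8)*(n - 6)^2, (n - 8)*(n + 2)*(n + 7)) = n - 8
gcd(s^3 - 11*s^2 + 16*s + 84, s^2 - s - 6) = s + 2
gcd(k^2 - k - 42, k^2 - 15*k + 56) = k - 7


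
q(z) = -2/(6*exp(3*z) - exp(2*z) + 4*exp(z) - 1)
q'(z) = -2*(-18*exp(3*z) + 2*exp(2*z) - 4*exp(z))/(6*exp(3*z) - exp(2*z) + 4*exp(z) - 1)^2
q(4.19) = -0.00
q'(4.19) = 0.00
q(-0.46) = -0.76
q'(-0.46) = 1.80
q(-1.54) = 15.47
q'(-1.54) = 112.77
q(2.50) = -0.00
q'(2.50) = 0.00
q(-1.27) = -11.28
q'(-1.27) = 86.75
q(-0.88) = -2.19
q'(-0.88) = 6.21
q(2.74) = -0.00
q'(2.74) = 0.00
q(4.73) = -0.00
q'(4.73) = 0.00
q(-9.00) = 2.00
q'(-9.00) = 0.00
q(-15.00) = 2.00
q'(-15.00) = 0.00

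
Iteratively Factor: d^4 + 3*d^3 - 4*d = (d)*(d^3 + 3*d^2 - 4) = d*(d + 2)*(d^2 + d - 2) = d*(d + 2)^2*(d - 1)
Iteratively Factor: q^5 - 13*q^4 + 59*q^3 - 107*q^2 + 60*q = (q - 1)*(q^4 - 12*q^3 + 47*q^2 - 60*q) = (q - 3)*(q - 1)*(q^3 - 9*q^2 + 20*q) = (q - 5)*(q - 3)*(q - 1)*(q^2 - 4*q) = (q - 5)*(q - 4)*(q - 3)*(q - 1)*(q)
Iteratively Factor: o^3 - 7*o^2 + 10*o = (o)*(o^2 - 7*o + 10) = o*(o - 2)*(o - 5)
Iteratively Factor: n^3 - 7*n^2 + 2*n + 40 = (n - 5)*(n^2 - 2*n - 8) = (n - 5)*(n + 2)*(n - 4)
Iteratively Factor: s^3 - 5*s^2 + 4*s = (s)*(s^2 - 5*s + 4) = s*(s - 4)*(s - 1)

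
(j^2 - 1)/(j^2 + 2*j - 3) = (j + 1)/(j + 3)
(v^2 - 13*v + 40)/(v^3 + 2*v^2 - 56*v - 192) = (v - 5)/(v^2 + 10*v + 24)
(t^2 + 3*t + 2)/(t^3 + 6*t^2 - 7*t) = (t^2 + 3*t + 2)/(t*(t^2 + 6*t - 7))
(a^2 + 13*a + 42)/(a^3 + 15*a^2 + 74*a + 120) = (a + 7)/(a^2 + 9*a + 20)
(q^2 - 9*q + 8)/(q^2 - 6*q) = (q^2 - 9*q + 8)/(q*(q - 6))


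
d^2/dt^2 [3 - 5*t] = 0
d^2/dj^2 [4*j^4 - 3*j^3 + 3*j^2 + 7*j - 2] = 48*j^2 - 18*j + 6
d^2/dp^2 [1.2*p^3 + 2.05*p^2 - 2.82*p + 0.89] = 7.2*p + 4.1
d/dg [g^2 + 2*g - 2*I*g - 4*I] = 2*g + 2 - 2*I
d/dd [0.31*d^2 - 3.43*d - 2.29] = 0.62*d - 3.43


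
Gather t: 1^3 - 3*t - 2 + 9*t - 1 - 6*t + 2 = 0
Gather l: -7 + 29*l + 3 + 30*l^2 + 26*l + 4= 30*l^2 + 55*l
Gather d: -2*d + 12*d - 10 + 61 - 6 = 10*d + 45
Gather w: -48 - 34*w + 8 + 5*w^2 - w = 5*w^2 - 35*w - 40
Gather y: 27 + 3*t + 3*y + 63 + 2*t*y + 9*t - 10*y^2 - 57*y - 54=12*t - 10*y^2 + y*(2*t - 54) + 36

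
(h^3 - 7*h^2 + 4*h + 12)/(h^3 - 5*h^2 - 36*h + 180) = (h^2 - h - 2)/(h^2 + h - 30)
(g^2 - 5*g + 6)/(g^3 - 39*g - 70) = (-g^2 + 5*g - 6)/(-g^3 + 39*g + 70)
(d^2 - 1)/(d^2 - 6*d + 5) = (d + 1)/(d - 5)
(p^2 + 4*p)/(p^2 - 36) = p*(p + 4)/(p^2 - 36)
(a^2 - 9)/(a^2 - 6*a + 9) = (a + 3)/(a - 3)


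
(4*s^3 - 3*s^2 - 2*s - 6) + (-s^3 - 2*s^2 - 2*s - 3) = 3*s^3 - 5*s^2 - 4*s - 9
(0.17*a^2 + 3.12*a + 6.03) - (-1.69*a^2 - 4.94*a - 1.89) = 1.86*a^2 + 8.06*a + 7.92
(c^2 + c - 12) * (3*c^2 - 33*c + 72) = 3*c^4 - 30*c^3 + 3*c^2 + 468*c - 864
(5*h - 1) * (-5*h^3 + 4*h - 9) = -25*h^4 + 5*h^3 + 20*h^2 - 49*h + 9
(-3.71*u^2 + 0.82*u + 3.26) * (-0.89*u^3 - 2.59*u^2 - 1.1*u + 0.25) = 3.3019*u^5 + 8.8791*u^4 - 0.944199999999999*u^3 - 10.2729*u^2 - 3.381*u + 0.815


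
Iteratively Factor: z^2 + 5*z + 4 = (z + 4)*(z + 1)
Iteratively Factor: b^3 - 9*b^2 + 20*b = (b)*(b^2 - 9*b + 20) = b*(b - 5)*(b - 4)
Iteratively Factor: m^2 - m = (m)*(m - 1)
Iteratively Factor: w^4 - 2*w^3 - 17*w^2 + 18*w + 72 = (w - 3)*(w^3 + w^2 - 14*w - 24) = (w - 3)*(w + 2)*(w^2 - w - 12) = (w - 3)*(w + 2)*(w + 3)*(w - 4)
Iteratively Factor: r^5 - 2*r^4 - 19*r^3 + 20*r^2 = (r + 4)*(r^4 - 6*r^3 + 5*r^2) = r*(r + 4)*(r^3 - 6*r^2 + 5*r) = r*(r - 5)*(r + 4)*(r^2 - r) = r^2*(r - 5)*(r + 4)*(r - 1)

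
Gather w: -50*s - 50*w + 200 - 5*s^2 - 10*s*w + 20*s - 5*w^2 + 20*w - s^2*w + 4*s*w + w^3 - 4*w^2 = -5*s^2 - 30*s + w^3 - 9*w^2 + w*(-s^2 - 6*s - 30) + 200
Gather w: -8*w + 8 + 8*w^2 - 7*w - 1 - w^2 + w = 7*w^2 - 14*w + 7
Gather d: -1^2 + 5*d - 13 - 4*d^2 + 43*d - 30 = -4*d^2 + 48*d - 44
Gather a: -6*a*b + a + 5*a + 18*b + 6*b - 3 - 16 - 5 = a*(6 - 6*b) + 24*b - 24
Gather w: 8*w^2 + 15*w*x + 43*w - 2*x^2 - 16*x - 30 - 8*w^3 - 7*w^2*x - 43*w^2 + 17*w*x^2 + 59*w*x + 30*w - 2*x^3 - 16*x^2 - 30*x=-8*w^3 + w^2*(-7*x - 35) + w*(17*x^2 + 74*x + 73) - 2*x^3 - 18*x^2 - 46*x - 30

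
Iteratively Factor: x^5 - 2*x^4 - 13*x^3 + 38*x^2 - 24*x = (x + 4)*(x^4 - 6*x^3 + 11*x^2 - 6*x) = x*(x + 4)*(x^3 - 6*x^2 + 11*x - 6) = x*(x - 2)*(x + 4)*(x^2 - 4*x + 3) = x*(x - 3)*(x - 2)*(x + 4)*(x - 1)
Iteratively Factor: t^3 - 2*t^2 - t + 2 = (t + 1)*(t^2 - 3*t + 2) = (t - 2)*(t + 1)*(t - 1)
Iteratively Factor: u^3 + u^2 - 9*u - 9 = (u - 3)*(u^2 + 4*u + 3) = (u - 3)*(u + 1)*(u + 3)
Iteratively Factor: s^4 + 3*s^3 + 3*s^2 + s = (s + 1)*(s^3 + 2*s^2 + s) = s*(s + 1)*(s^2 + 2*s + 1) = s*(s + 1)^2*(s + 1)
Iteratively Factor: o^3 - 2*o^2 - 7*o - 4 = (o - 4)*(o^2 + 2*o + 1) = (o - 4)*(o + 1)*(o + 1)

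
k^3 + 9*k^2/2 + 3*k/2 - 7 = (k - 1)*(k + 2)*(k + 7/2)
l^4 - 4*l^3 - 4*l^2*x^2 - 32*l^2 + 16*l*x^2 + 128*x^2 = (l - 8)*(l + 4)*(l - 2*x)*(l + 2*x)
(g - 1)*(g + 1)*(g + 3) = g^3 + 3*g^2 - g - 3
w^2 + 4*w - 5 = (w - 1)*(w + 5)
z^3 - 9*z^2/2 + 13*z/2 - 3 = (z - 2)*(z - 3/2)*(z - 1)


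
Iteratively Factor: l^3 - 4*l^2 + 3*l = (l)*(l^2 - 4*l + 3) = l*(l - 1)*(l - 3)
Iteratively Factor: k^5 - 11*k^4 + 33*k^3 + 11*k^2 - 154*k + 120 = (k - 3)*(k^4 - 8*k^3 + 9*k^2 + 38*k - 40) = (k - 3)*(k - 1)*(k^3 - 7*k^2 + 2*k + 40) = (k - 4)*(k - 3)*(k - 1)*(k^2 - 3*k - 10) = (k - 5)*(k - 4)*(k - 3)*(k - 1)*(k + 2)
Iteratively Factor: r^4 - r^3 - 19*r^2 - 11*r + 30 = (r + 2)*(r^3 - 3*r^2 - 13*r + 15) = (r - 1)*(r + 2)*(r^2 - 2*r - 15) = (r - 1)*(r + 2)*(r + 3)*(r - 5)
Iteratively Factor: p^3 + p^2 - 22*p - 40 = (p + 4)*(p^2 - 3*p - 10) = (p - 5)*(p + 4)*(p + 2)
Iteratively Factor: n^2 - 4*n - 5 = (n - 5)*(n + 1)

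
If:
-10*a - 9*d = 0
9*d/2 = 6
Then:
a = -6/5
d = 4/3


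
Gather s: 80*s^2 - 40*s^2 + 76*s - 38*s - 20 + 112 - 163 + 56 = 40*s^2 + 38*s - 15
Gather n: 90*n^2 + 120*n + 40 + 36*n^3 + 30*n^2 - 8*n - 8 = 36*n^3 + 120*n^2 + 112*n + 32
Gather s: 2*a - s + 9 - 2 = 2*a - s + 7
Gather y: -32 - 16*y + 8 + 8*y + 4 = -8*y - 20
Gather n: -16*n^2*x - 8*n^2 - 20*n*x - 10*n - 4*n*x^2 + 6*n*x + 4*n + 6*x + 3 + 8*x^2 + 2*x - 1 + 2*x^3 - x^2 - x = n^2*(-16*x - 8) + n*(-4*x^2 - 14*x - 6) + 2*x^3 + 7*x^2 + 7*x + 2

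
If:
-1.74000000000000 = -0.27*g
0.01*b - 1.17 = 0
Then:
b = 117.00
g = 6.44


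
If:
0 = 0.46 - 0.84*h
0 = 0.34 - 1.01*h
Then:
No Solution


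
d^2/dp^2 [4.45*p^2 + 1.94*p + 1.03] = 8.90000000000000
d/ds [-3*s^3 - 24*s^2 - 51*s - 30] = -9*s^2 - 48*s - 51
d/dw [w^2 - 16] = 2*w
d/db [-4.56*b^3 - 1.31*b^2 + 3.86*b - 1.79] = -13.68*b^2 - 2.62*b + 3.86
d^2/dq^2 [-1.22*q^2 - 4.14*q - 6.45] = -2.44000000000000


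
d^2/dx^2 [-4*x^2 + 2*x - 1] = -8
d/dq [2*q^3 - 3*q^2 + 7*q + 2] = 6*q^2 - 6*q + 7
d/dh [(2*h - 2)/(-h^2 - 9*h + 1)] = 2*(h^2 - 2*h - 8)/(h^4 + 18*h^3 + 79*h^2 - 18*h + 1)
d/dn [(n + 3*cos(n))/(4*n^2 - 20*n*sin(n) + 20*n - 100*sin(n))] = ((1 - 3*sin(n))*(n^2 - 5*n*sin(n) + 5*n - 25*sin(n)) + (n + 3*cos(n))*(5*n*cos(n) - 2*n + 5*sin(n) + 25*cos(n) - 5))/(4*(n + 5)^2*(n - 5*sin(n))^2)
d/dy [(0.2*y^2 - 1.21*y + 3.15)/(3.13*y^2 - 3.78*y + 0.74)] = (3.0313*y^2 - 19.423*y + 11.0116)/(9.7969*y^4 - 23.6628*y^3 + 18.9208*y^2 - 5.5944*y + 0.5476)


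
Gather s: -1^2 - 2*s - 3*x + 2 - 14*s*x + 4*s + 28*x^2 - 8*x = s*(2 - 14*x) + 28*x^2 - 11*x + 1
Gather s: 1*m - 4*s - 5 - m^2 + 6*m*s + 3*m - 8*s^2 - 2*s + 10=-m^2 + 4*m - 8*s^2 + s*(6*m - 6) + 5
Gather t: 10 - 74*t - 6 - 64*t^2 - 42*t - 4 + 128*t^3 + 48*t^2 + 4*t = 128*t^3 - 16*t^2 - 112*t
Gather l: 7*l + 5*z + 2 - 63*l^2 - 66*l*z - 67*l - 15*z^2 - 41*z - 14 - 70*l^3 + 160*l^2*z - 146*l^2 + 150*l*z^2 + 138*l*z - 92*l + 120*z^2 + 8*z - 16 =-70*l^3 + l^2*(160*z - 209) + l*(150*z^2 + 72*z - 152) + 105*z^2 - 28*z - 28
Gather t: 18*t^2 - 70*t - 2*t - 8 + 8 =18*t^2 - 72*t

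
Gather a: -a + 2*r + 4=-a + 2*r + 4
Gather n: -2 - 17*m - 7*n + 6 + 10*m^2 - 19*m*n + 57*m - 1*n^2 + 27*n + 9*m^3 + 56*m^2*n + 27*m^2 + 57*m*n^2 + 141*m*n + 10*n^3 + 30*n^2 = 9*m^3 + 37*m^2 + 40*m + 10*n^3 + n^2*(57*m + 29) + n*(56*m^2 + 122*m + 20) + 4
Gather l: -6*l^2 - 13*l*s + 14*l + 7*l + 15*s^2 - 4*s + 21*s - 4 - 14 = -6*l^2 + l*(21 - 13*s) + 15*s^2 + 17*s - 18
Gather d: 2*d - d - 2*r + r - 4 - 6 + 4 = d - r - 6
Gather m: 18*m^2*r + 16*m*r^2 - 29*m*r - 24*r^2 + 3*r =18*m^2*r + m*(16*r^2 - 29*r) - 24*r^2 + 3*r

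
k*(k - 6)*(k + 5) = k^3 - k^2 - 30*k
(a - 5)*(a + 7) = a^2 + 2*a - 35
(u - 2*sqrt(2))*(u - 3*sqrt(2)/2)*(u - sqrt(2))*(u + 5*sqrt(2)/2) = u^4 - 2*sqrt(2)*u^3 - 19*u^2/2 + 53*sqrt(2)*u/2 - 30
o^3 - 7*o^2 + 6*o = o*(o - 6)*(o - 1)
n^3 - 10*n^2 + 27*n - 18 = (n - 6)*(n - 3)*(n - 1)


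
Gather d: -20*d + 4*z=-20*d + 4*z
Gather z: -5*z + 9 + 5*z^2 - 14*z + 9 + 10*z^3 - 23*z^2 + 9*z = 10*z^3 - 18*z^2 - 10*z + 18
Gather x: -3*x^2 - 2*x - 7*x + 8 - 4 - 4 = -3*x^2 - 9*x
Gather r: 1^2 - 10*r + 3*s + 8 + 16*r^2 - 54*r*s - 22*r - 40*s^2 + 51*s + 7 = 16*r^2 + r*(-54*s - 32) - 40*s^2 + 54*s + 16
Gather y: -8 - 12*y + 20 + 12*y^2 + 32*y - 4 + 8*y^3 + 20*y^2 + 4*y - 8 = 8*y^3 + 32*y^2 + 24*y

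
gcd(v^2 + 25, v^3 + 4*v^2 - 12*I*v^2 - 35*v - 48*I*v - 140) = v - 5*I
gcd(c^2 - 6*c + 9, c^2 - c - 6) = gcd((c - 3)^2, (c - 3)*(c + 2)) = c - 3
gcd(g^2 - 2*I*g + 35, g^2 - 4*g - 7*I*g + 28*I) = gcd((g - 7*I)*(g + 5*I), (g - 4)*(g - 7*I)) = g - 7*I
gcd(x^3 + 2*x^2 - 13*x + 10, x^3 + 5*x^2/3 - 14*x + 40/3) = x^2 + 3*x - 10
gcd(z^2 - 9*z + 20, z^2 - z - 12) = z - 4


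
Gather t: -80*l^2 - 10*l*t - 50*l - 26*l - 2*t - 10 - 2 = -80*l^2 - 76*l + t*(-10*l - 2) - 12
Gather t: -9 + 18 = 9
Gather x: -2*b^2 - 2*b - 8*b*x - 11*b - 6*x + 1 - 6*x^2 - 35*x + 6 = -2*b^2 - 13*b - 6*x^2 + x*(-8*b - 41) + 7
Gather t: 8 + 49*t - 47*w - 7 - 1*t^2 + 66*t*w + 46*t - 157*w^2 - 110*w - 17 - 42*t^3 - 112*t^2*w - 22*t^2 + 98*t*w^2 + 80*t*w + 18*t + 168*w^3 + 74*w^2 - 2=-42*t^3 + t^2*(-112*w - 23) + t*(98*w^2 + 146*w + 113) + 168*w^3 - 83*w^2 - 157*w - 18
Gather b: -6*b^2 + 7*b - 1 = -6*b^2 + 7*b - 1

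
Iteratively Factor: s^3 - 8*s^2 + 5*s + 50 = (s + 2)*(s^2 - 10*s + 25) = (s - 5)*(s + 2)*(s - 5)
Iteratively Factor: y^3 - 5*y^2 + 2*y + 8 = (y + 1)*(y^2 - 6*y + 8) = (y - 2)*(y + 1)*(y - 4)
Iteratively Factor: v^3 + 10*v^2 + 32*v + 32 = (v + 2)*(v^2 + 8*v + 16) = (v + 2)*(v + 4)*(v + 4)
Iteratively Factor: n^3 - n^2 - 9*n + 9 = (n + 3)*(n^2 - 4*n + 3) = (n - 1)*(n + 3)*(n - 3)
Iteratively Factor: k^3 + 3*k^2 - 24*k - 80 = (k + 4)*(k^2 - k - 20) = (k + 4)^2*(k - 5)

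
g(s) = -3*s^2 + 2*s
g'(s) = 2 - 6*s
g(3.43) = -28.43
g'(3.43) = -18.58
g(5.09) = -67.54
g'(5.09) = -28.54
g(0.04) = 0.08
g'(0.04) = 1.76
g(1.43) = -3.27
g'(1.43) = -6.58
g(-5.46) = -100.35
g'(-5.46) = 34.76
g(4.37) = -48.55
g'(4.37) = -24.22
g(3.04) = -21.64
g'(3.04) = -16.24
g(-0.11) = -0.26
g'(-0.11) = 2.66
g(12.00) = -408.00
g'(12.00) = -70.00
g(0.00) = 0.00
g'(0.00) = 2.00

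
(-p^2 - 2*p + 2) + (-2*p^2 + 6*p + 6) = -3*p^2 + 4*p + 8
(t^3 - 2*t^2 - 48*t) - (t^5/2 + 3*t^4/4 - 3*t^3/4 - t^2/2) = -t^5/2 - 3*t^4/4 + 7*t^3/4 - 3*t^2/2 - 48*t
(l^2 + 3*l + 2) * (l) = l^3 + 3*l^2 + 2*l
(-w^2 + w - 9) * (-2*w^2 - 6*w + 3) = 2*w^4 + 4*w^3 + 9*w^2 + 57*w - 27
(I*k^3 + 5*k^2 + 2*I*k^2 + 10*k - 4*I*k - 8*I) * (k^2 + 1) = I*k^5 + 5*k^4 + 2*I*k^4 + 10*k^3 - 3*I*k^3 + 5*k^2 - 6*I*k^2 + 10*k - 4*I*k - 8*I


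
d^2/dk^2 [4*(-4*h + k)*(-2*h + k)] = 8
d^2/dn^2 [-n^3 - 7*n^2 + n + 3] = -6*n - 14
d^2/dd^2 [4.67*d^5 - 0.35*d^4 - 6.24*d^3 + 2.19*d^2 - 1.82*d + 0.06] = 93.4*d^3 - 4.2*d^2 - 37.44*d + 4.38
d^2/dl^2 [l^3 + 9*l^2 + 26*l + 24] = 6*l + 18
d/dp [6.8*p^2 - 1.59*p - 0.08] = 13.6*p - 1.59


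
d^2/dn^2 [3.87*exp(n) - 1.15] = 3.87*exp(n)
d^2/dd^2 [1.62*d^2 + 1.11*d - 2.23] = 3.24000000000000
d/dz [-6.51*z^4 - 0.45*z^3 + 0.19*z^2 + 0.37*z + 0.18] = -26.04*z^3 - 1.35*z^2 + 0.38*z + 0.37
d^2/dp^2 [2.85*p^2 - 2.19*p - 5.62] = 5.70000000000000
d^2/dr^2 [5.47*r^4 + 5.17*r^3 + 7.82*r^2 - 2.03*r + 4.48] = 65.64*r^2 + 31.02*r + 15.64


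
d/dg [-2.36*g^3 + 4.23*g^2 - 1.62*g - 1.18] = -7.08*g^2 + 8.46*g - 1.62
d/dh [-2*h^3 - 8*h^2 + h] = -6*h^2 - 16*h + 1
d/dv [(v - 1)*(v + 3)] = 2*v + 2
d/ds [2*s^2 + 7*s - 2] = 4*s + 7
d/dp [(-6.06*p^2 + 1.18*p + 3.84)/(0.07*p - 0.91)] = (-0.4242*p^2 + 11.0292*p - 1.3426)/(0.0049*p^2 - 0.1274*p + 0.8281)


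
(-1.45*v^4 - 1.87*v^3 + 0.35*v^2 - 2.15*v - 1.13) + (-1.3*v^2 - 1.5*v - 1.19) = -1.45*v^4 - 1.87*v^3 - 0.95*v^2 - 3.65*v - 2.32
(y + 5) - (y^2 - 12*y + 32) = -y^2 + 13*y - 27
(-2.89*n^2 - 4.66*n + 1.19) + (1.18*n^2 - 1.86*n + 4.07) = -1.71*n^2 - 6.52*n + 5.26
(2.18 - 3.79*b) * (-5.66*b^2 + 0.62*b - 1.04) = 21.4514*b^3 - 14.6886*b^2 + 5.2932*b - 2.2672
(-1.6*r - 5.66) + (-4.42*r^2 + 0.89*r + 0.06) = -4.42*r^2 - 0.71*r - 5.6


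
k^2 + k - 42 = (k - 6)*(k + 7)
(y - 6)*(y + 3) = y^2 - 3*y - 18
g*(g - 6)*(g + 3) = g^3 - 3*g^2 - 18*g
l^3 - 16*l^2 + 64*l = l*(l - 8)^2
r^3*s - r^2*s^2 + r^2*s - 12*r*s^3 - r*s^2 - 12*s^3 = (r - 4*s)*(r + 3*s)*(r*s + s)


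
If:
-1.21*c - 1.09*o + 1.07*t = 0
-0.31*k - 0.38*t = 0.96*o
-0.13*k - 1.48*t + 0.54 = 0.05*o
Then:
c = 1.37967380702139 - 2.48988680786069*t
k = 4.74290942360476 - 12.8252516010979*t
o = 3.74565416285453*t - 1.53156450137237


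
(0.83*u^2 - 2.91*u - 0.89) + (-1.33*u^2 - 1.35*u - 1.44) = -0.5*u^2 - 4.26*u - 2.33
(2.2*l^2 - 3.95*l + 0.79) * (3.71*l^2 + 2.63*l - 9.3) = 8.162*l^4 - 8.8685*l^3 - 27.9176*l^2 + 38.8127*l - 7.347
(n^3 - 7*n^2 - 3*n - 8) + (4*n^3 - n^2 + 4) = 5*n^3 - 8*n^2 - 3*n - 4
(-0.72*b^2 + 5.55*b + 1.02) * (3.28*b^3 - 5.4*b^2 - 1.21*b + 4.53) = -2.3616*b^5 + 22.092*b^4 - 25.7532*b^3 - 15.4851*b^2 + 23.9073*b + 4.6206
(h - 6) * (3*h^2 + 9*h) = 3*h^3 - 9*h^2 - 54*h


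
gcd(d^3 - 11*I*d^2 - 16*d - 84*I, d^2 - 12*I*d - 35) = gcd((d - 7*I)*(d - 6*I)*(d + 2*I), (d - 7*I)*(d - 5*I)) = d - 7*I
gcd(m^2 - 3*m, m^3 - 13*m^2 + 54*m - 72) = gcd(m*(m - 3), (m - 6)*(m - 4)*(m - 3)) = m - 3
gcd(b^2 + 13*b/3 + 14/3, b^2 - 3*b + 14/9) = 1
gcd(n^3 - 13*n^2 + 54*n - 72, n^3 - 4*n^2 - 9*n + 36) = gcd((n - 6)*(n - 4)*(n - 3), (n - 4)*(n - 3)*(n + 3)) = n^2 - 7*n + 12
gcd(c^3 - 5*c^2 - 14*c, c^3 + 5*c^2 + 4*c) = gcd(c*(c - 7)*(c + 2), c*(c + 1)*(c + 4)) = c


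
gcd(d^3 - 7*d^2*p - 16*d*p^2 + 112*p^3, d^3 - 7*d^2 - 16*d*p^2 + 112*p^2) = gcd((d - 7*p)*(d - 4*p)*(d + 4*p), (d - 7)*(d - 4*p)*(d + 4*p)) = -d^2 + 16*p^2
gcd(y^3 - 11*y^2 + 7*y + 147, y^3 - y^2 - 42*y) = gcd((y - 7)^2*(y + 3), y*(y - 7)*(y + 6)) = y - 7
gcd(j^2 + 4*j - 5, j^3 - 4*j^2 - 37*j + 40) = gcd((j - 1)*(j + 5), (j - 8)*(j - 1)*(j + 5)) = j^2 + 4*j - 5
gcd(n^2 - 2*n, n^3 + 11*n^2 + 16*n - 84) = n - 2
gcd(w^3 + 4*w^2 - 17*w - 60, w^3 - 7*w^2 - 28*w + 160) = w^2 + w - 20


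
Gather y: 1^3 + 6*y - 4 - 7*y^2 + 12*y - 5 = -7*y^2 + 18*y - 8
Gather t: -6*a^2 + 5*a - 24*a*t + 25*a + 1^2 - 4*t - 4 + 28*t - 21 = -6*a^2 + 30*a + t*(24 - 24*a) - 24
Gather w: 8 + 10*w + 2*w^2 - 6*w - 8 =2*w^2 + 4*w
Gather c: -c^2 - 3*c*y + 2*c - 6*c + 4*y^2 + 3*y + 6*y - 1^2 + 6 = -c^2 + c*(-3*y - 4) + 4*y^2 + 9*y + 5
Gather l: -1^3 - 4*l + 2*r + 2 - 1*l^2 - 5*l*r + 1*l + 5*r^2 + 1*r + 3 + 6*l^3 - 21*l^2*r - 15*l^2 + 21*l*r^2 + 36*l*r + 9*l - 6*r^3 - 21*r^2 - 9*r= 6*l^3 + l^2*(-21*r - 16) + l*(21*r^2 + 31*r + 6) - 6*r^3 - 16*r^2 - 6*r + 4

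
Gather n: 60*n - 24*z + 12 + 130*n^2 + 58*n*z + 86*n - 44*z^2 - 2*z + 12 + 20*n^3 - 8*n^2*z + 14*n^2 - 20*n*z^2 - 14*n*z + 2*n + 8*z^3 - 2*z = 20*n^3 + n^2*(144 - 8*z) + n*(-20*z^2 + 44*z + 148) + 8*z^3 - 44*z^2 - 28*z + 24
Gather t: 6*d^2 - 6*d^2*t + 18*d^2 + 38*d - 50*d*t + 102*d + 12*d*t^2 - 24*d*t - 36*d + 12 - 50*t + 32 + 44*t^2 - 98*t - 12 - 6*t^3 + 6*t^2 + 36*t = 24*d^2 + 104*d - 6*t^3 + t^2*(12*d + 50) + t*(-6*d^2 - 74*d - 112) + 32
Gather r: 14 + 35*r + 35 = 35*r + 49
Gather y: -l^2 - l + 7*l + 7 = -l^2 + 6*l + 7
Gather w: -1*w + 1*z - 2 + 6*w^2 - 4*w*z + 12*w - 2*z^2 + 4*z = 6*w^2 + w*(11 - 4*z) - 2*z^2 + 5*z - 2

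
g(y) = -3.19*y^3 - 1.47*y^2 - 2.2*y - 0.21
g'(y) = -9.57*y^2 - 2.94*y - 2.2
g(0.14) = -0.56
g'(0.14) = -2.80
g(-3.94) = 180.75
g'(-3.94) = -139.18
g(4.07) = -248.58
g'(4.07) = -172.69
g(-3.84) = 167.19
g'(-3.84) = -132.03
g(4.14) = -260.87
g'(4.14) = -178.40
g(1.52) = -18.15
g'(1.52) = -28.78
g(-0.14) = 0.08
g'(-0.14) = -1.98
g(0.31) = -1.13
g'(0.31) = -4.03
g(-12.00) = 5326.83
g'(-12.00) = -1345.00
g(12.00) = -5750.61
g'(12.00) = -1415.56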